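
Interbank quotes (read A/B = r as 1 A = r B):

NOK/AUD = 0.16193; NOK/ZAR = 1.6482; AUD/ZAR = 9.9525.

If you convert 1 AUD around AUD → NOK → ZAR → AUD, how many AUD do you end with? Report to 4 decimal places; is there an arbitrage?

Around AUD → NOK → ZAR → AUD: 1 ÷ 0.16193 × 1.6482 ÷ 9.9525 = 1.022705
Product > 1; profitable direction is AUD → NOK → ZAR → AUD.

1.0227 (arbitrage exists)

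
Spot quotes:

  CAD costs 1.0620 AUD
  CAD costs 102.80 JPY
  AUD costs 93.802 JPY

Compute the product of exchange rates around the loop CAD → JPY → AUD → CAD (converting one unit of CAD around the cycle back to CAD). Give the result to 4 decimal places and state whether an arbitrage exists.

Around CAD → JPY → AUD → CAD: 1 × 102.80 ÷ 93.802 ÷ 1.0620 = 1.031945
Product > 1; profitable direction is CAD → JPY → AUD → CAD.

1.0319 (arbitrage exists)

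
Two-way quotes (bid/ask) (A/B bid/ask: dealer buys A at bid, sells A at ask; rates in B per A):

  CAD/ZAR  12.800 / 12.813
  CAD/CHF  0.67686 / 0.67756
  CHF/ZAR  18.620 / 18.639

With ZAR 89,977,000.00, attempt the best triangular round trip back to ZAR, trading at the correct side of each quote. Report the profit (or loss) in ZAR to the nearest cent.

Best loop ZAR → CHF → CAD → ZAR:
ZAR 89,977,000.00 ÷ 18.639 (buy CHF at ask) = CHF 4,827,351.25
CHF 4,827,351.25 ÷ 0.67756 (buy CAD at ask) = CAD 7,124,610.74
CAD 7,124,610.74 × 12.800 (sell CAD at bid) = ZAR 91,195,017.47

Net profit: ZAR 1,218,017.47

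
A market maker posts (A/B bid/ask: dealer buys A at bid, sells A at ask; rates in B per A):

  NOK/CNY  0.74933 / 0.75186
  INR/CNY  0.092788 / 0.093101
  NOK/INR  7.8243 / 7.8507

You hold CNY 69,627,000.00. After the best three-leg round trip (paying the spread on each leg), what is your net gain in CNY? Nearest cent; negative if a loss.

Best loop CNY → INR → NOK → CNY:
CNY 69,627,000.00 ÷ 0.093101 (buy INR at ask) = INR 747,865,221.64
INR 747,865,221.64 ÷ 7.8507 (buy NOK at ask) = NOK 95,260,960.38
NOK 95,260,960.38 × 0.74933 (sell NOK at bid) = CNY 71,381,895.44

Net profit: CNY 1,754,895.44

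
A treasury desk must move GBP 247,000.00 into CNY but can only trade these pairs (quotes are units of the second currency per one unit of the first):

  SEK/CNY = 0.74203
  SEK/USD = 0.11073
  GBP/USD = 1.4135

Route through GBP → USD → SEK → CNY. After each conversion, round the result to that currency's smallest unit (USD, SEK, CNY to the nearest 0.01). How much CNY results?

GBP 247,000.00 × 1.4135 = USD 349,134.50
USD 349,134.50 ÷ 0.11073 = SEK 3,153,025.38
SEK 3,153,025.38 × 0.74203 = CNY 2,339,639.42

CNY 2,339,639.42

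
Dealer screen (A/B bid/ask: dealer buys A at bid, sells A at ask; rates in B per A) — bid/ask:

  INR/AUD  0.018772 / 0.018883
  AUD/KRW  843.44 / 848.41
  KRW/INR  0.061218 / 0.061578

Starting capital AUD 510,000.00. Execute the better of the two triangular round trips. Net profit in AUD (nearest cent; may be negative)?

Net profit: AUD 6,972.96

Best loop AUD → INR → KRW → AUD:
AUD 510,000.00 ÷ 0.018883 (buy INR at ask) = INR 27,008,420.27
INR 27,008,420.27 ÷ 0.061578 (buy KRW at ask) = KRW 438,605,026
KRW 438,605,026 ÷ 848.41 (buy AUD at ask) = AUD 516,972.96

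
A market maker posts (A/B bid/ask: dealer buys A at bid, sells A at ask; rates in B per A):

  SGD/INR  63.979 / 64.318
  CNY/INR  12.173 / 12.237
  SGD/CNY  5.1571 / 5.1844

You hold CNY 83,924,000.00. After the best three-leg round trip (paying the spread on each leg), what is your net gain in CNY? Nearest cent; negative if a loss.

Best loop CNY → SGD → INR → CNY:
CNY 83,924,000.00 ÷ 5.1844 (buy SGD at ask) = SGD 16,187,794.15
SGD 16,187,794.15 × 63.979 (sell SGD at bid) = INR 1,035,678,882.03
INR 1,035,678,882.03 ÷ 12.237 (buy CNY at ask) = CNY 84,635,031.63

Net profit: CNY 711,031.63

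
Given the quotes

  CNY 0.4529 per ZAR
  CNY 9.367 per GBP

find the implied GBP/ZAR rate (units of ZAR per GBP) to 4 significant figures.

1 GBP × 9.367 = 9.367 CNY
9.367 CNY ÷ 0.4529 = 20.6823 ZAR

GBP/ZAR = 20.68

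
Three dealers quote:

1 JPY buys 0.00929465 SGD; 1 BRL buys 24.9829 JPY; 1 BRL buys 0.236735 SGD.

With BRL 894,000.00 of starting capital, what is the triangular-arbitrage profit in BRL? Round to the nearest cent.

Profit: BRL 17,431.64

Profitable loop is BRL → SGD → JPY → BRL:
BRL 894,000.00 × 0.236735 = SGD 211,641.09
SGD 211,641.09 ÷ 0.00929465 = JPY 22,770,205
JPY 22,770,205 ÷ 24.9829 = BRL 911,431.64
Profit = BRL 911,431.64 − BRL 894,000.00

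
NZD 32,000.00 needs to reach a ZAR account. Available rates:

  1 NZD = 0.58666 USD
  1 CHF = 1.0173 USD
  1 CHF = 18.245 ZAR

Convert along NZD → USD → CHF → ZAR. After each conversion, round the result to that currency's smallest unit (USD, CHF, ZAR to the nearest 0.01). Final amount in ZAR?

NZD 32,000.00 × 0.58666 = USD 18,773.12
USD 18,773.12 ÷ 1.0173 = CHF 18,453.87
CHF 18,453.87 × 18.245 = ZAR 336,690.86

ZAR 336,690.86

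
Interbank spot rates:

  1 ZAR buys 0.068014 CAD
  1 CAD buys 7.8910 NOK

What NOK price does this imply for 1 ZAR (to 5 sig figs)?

1 ZAR × 0.068014 = 0.068014 CAD
0.068014 CAD × 7.8910 = 0.536698 NOK

ZAR/NOK = 0.53670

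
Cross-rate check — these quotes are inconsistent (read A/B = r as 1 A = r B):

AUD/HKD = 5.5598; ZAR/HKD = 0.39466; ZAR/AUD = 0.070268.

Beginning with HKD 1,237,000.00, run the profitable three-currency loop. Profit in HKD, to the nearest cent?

Profit: HKD 12,614.48

Profitable loop is HKD → AUD → ZAR → HKD:
HKD 1,237,000.00 ÷ 5.5598 = AUD 222,490.02
AUD 222,490.02 ÷ 0.070268 = ZAR 3,166,306.39
ZAR 3,166,306.39 × 0.39466 = HKD 1,249,614.48
Profit = HKD 1,249,614.48 − HKD 1,237,000.00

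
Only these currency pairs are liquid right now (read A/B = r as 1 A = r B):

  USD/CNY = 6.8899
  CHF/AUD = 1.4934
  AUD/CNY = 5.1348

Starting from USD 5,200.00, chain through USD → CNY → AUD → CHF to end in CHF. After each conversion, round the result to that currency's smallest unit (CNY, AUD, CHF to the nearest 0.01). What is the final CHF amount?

USD 5,200.00 × 6.8899 = CNY 35,827.48
CNY 35,827.48 ÷ 5.1348 = AUD 6,977.39
AUD 6,977.39 ÷ 1.4934 = CHF 4,672.15

CHF 4,672.15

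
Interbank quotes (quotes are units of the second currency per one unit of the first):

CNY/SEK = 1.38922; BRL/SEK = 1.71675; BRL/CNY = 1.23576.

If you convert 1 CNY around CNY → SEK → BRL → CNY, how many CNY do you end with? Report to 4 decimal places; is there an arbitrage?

Around CNY → SEK → BRL → CNY: 1 × 1.38922 ÷ 1.71675 × 1.23576 = 0.999996
Product ≈ 1 (deviation 0.000%, within rounding noise).

1.0000 (no arbitrage)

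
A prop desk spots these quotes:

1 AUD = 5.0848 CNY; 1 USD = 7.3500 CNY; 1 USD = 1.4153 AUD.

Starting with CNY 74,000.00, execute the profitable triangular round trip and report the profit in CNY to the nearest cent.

Profitable loop is CNY → AUD → USD → CNY:
CNY 74,000.00 ÷ 5.0848 = AUD 14,553.18
AUD 14,553.18 ÷ 1.4153 = USD 10,282.75
USD 10,282.75 × 7.3500 = CNY 75,578.22
Profit = CNY 75,578.22 − CNY 74,000.00

Profit: CNY 1,578.22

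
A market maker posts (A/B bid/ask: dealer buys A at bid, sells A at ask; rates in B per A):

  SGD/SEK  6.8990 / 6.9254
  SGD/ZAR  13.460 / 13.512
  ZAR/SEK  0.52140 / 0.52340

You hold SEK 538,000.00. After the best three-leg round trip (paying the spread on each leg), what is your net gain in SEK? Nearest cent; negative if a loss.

Net profit: SEK 7,197.05

Best loop SEK → SGD → ZAR → SEK:
SEK 538,000.00 ÷ 6.9254 (buy SGD at ask) = SGD 77,685.04
SGD 77,685.04 × 13.460 (sell SGD at bid) = ZAR 1,045,640.69
ZAR 1,045,640.69 × 0.52140 (sell ZAR at bid) = SEK 545,197.05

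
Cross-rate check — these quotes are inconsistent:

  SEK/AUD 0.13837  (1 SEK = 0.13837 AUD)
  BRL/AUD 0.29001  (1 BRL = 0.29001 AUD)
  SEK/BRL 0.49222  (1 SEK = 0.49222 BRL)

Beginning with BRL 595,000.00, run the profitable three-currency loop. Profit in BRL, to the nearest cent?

Profit: BRL 18,828.79

Profitable loop is BRL → AUD → SEK → BRL:
BRL 595,000.00 × 0.29001 = AUD 172,555.95
AUD 172,555.95 ÷ 0.13837 = SEK 1,247,061.86
SEK 1,247,061.86 × 0.49222 = BRL 613,828.79
Profit = BRL 613,828.79 − BRL 595,000.00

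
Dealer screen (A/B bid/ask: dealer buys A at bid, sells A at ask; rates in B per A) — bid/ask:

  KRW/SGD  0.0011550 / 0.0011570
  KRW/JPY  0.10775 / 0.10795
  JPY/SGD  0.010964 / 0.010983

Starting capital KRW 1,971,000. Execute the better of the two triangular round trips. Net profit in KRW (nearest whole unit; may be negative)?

Best loop KRW → JPY → SGD → KRW:
KRW 1,971,000 × 0.10775 (sell KRW at bid) = JPY 212,375
JPY 212,375 × 0.010964 (sell JPY at bid) = SGD 2,328.48
SGD 2,328.48 ÷ 0.0011570 (buy KRW at ask) = KRW 2,012,517

Net profit: KRW 41,517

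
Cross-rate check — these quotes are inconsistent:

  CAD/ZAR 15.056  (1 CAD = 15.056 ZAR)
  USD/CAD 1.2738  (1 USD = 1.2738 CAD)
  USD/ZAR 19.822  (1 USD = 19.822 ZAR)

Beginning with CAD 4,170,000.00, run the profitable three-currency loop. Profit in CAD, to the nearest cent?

Profitable loop is CAD → USD → ZAR → CAD:
CAD 4,170,000.00 ÷ 1.2738 = USD 3,273,669.34
USD 3,273,669.34 × 19.822 = ZAR 64,890,673.58
ZAR 64,890,673.58 ÷ 15.056 = CAD 4,309,954.41
Profit = CAD 4,309,954.41 − CAD 4,170,000.00

Profit: CAD 139,954.41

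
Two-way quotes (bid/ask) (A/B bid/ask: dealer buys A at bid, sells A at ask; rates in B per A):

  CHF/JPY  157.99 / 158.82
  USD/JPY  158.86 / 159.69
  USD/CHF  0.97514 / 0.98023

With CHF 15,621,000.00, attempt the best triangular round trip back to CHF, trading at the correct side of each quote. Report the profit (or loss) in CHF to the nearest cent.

Net profit: CHF 319,069.44

Best loop CHF → USD → JPY → CHF:
CHF 15,621,000.00 ÷ 0.98023 (buy USD at ask) = USD 15,936,055.82
USD 15,936,055.82 × 158.86 (sell USD at bid) = JPY 2,531,601,828
JPY 2,531,601,828 ÷ 158.82 (buy CHF at ask) = CHF 15,940,069.44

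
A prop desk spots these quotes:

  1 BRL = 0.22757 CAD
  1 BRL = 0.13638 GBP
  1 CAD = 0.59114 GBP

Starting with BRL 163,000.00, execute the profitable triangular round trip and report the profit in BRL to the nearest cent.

Profitable loop is BRL → GBP → CAD → BRL:
BRL 163,000.00 × 0.13638 = GBP 22,229.94
GBP 22,229.94 ÷ 0.59114 = CAD 37,605.20
CAD 37,605.20 ÷ 0.22757 = BRL 165,246.75
Profit = BRL 165,246.75 − BRL 163,000.00

Profit: BRL 2,246.75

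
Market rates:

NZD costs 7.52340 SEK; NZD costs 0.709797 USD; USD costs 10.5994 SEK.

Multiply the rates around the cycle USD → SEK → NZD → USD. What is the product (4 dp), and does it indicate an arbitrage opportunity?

1.0000 (no arbitrage)

Around USD → SEK → NZD → USD: 1 × 10.5994 ÷ 7.52340 × 0.709797 = 1.000003
Product ≈ 1 (deviation 0.000%, within rounding noise).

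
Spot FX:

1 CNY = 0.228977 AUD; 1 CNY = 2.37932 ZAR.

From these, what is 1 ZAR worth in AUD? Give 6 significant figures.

1 ZAR ÷ 2.37932 = 0.420288 CNY
0.420288 CNY × 0.228977 = 0.0962363 AUD

ZAR/AUD = 0.0962363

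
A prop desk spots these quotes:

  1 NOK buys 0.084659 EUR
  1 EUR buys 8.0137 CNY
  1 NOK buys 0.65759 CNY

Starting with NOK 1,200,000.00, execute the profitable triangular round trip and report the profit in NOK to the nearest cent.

Profit: NOK 38,033.11

Profitable loop is NOK → EUR → CNY → NOK:
NOK 1,200,000.00 × 0.084659 = EUR 101,590.80
EUR 101,590.80 × 8.0137 = CNY 814,118.19
CNY 814,118.19 ÷ 0.65759 = NOK 1,238,033.11
Profit = NOK 1,238,033.11 − NOK 1,200,000.00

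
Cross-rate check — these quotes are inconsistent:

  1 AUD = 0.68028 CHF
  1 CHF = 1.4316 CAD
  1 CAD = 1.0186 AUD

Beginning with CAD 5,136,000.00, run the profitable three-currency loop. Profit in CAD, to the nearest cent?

Profit: CAD 41,402.75

Profitable loop is CAD → CHF → AUD → CAD:
CAD 5,136,000.00 ÷ 1.4316 = CHF 3,587,594.30
CHF 3,587,594.30 ÷ 0.68028 = AUD 5,273,702.45
AUD 5,273,702.45 ÷ 1.0186 = CAD 5,177,402.75
Profit = CAD 5,177,402.75 − CAD 5,136,000.00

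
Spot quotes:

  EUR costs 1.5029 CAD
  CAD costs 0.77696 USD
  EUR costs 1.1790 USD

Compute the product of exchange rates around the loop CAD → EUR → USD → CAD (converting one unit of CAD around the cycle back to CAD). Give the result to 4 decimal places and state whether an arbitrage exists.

Around CAD → EUR → USD → CAD: 1 ÷ 1.5029 × 1.1790 ÷ 0.77696 = 1.009683
Product > 1; profitable direction is CAD → EUR → USD → CAD.

1.0097 (arbitrage exists)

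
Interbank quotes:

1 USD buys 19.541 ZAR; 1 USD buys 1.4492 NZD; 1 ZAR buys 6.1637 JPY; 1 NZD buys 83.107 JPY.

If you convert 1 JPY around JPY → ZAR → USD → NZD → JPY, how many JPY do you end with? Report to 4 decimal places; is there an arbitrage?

Around JPY → ZAR → USD → NZD → JPY: 1 ÷ 6.1637 ÷ 19.541 × 1.4492 × 83.107 = 0.999949
Product ≈ 1 (deviation 0.005%, within rounding noise).

0.9999 (no arbitrage)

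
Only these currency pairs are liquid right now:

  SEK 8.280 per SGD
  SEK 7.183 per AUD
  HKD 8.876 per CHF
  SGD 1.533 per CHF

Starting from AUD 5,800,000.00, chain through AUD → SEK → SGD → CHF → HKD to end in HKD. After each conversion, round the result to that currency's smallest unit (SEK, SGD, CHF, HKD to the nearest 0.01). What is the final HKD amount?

HKD 29,132,560.80

AUD 5,800,000.00 × 7.183 = SEK 41,661,400.00
SEK 41,661,400.00 ÷ 8.280 = SGD 5,031,570.05
SGD 5,031,570.05 ÷ 1.533 = CHF 3,282,172.24
CHF 3,282,172.24 × 8.876 = HKD 29,132,560.80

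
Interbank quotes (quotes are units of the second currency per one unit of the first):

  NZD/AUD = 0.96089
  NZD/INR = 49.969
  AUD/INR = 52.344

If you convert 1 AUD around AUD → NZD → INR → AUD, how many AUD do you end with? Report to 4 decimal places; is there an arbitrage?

0.9935 (arbitrage exists)

Around AUD → NZD → INR → AUD: 1 ÷ 0.96089 × 49.969 ÷ 52.344 = 0.993482
Product < 1; profitable direction is AUD → INR → NZD → AUD.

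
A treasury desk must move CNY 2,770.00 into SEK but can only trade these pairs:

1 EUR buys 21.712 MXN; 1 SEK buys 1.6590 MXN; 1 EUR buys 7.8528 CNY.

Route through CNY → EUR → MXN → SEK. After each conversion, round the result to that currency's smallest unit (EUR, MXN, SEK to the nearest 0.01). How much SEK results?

SEK 4,616.45

CNY 2,770.00 ÷ 7.8528 = EUR 352.74
EUR 352.74 × 21.712 = MXN 7,658.69
MXN 7,658.69 ÷ 1.6590 = SEK 4,616.45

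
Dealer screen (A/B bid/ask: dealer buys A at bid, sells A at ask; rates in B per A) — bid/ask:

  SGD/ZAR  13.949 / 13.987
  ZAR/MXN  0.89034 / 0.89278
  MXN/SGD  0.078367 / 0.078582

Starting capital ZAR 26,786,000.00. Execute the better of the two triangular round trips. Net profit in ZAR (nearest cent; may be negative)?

Best loop ZAR → SGD → MXN → ZAR:
ZAR 26,786,000.00 ÷ 13.987 (buy SGD at ask) = SGD 1,915,063.99
SGD 1,915,063.99 ÷ 0.078582 (buy MXN at ask) = MXN 24,370,262.76
MXN 24,370,262.76 ÷ 0.89278 (buy ZAR at ask) = ZAR 27,297,052.75

Net profit: ZAR 511,052.75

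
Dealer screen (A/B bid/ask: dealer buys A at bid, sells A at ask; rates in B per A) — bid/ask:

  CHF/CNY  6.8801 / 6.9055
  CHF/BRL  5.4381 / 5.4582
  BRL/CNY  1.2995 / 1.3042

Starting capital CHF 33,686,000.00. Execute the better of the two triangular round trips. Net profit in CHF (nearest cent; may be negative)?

Net profit: CHF 786,897.50

Best loop CHF → BRL → CNY → CHF:
CHF 33,686,000.00 × 5.4381 (sell CHF at bid) = BRL 183,187,836.60
BRL 183,187,836.60 × 1.2995 (sell BRL at bid) = CNY 238,052,593.66
CNY 238,052,593.66 ÷ 6.9055 (buy CHF at ask) = CHF 34,472,897.50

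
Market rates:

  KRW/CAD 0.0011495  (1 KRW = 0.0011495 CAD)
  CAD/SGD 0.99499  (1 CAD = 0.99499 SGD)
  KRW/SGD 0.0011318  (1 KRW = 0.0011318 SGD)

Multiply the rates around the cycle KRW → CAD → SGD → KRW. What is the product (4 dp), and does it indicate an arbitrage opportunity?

1.0106 (arbitrage exists)

Around KRW → CAD → SGD → KRW: 1 × 0.0011495 × 0.99499 ÷ 0.0011318 = 1.010550
Product > 1; profitable direction is KRW → CAD → SGD → KRW.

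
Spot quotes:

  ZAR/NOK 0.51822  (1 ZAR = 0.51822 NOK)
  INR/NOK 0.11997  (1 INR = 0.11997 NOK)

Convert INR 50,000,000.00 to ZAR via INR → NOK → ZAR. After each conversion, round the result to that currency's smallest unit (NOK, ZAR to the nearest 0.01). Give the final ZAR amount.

INR 50,000,000.00 × 0.11997 = NOK 5,998,500.00
NOK 5,998,500.00 ÷ 0.51822 = ZAR 11,575,199.72

ZAR 11,575,199.72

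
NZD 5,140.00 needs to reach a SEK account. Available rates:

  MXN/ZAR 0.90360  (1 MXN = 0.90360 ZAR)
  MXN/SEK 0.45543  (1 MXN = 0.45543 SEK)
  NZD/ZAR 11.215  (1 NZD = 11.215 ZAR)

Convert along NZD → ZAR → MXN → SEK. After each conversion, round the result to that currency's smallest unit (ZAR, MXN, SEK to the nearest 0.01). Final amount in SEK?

NZD 5,140.00 × 11.215 = ZAR 57,645.10
ZAR 57,645.10 ÷ 0.90360 = MXN 63,794.93
MXN 63,794.93 × 0.45543 = SEK 29,054.12

SEK 29,054.12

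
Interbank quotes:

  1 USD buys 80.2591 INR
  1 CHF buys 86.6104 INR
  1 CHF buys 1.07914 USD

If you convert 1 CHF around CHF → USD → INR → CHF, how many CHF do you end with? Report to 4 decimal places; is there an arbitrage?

Around CHF → USD → INR → CHF: 1 × 1.07914 × 80.2591 ÷ 86.6104 = 1.000005
Product ≈ 1 (deviation 0.000%, within rounding noise).

1.0000 (no arbitrage)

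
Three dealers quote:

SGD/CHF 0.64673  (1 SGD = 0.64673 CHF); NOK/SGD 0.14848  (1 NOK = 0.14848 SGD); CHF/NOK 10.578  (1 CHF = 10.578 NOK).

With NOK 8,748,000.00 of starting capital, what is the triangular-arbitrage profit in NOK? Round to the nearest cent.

Profitable loop is NOK → SGD → CHF → NOK:
NOK 8,748,000.00 × 0.14848 = SGD 1,298,903.04
SGD 1,298,903.04 × 0.64673 = CHF 840,039.56
CHF 840,039.56 × 10.578 = NOK 8,885,938.50
Profit = NOK 8,885,938.50 − NOK 8,748,000.00

Profit: NOK 137,938.50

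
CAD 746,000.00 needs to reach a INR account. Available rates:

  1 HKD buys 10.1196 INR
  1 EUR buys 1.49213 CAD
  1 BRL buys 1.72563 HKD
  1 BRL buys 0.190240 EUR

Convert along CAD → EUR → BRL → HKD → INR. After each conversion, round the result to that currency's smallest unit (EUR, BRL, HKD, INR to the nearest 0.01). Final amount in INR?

INR 45,892,462.20

CAD 746,000.00 ÷ 1.49213 = EUR 499,956.44
EUR 499,956.44 ÷ 0.190240 = BRL 2,628,030.07
BRL 2,628,030.07 × 1.72563 = HKD 4,535,007.53
HKD 4,535,007.53 × 10.1196 = INR 45,892,462.20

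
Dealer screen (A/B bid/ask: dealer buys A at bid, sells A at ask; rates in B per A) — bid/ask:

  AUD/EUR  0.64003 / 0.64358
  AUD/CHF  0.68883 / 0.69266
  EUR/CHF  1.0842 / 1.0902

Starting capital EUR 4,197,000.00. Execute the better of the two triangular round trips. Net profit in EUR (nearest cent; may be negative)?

Net profit: EUR 7,637.84

Best loop EUR → CHF → AUD → EUR:
EUR 4,197,000.00 × 1.0842 (sell EUR at bid) = CHF 4,550,387.40
CHF 4,550,387.40 ÷ 0.69266 (buy AUD at ask) = AUD 6,569,438.69
AUD 6,569,438.69 × 0.64003 (sell AUD at bid) = EUR 4,204,637.84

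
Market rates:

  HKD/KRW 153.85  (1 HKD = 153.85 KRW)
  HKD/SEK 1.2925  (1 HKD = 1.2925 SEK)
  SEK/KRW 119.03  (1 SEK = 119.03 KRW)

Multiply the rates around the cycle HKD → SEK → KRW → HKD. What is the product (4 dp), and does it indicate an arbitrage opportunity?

1.0000 (no arbitrage)

Around HKD → SEK → KRW → HKD: 1 × 1.2925 × 119.03 ÷ 153.85 = 0.999976
Product ≈ 1 (deviation 0.002%, within rounding noise).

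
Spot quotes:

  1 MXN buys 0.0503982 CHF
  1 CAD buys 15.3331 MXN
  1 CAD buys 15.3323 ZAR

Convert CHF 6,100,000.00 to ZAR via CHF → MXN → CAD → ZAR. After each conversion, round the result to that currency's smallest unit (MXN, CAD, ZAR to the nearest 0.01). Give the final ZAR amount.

CHF 6,100,000.00 ÷ 0.0503982 = MXN 121,036,068.75
MXN 121,036,068.75 ÷ 15.3331 = CAD 7,893,776.78
CAD 7,893,776.78 × 15.3323 = ZAR 121,029,753.72

ZAR 121,029,753.72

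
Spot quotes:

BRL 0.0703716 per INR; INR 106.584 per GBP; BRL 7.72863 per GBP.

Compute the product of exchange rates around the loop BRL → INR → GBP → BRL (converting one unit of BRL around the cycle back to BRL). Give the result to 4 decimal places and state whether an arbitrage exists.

Around BRL → INR → GBP → BRL: 1 ÷ 0.0703716 ÷ 106.584 × 7.72863 = 1.030417
Product > 1; profitable direction is BRL → INR → GBP → BRL.

1.0304 (arbitrage exists)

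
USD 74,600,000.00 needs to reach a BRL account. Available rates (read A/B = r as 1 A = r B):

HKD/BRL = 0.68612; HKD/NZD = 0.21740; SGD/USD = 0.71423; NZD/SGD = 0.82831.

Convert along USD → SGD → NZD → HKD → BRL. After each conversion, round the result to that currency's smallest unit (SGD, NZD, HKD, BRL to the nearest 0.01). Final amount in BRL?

USD 74,600,000.00 ÷ 0.71423 = SGD 104,448,146.96
SGD 104,448,146.96 ÷ 0.82831 = NZD 126,097,894.46
NZD 126,097,894.46 ÷ 0.21740 = HKD 580,027,113.43
HKD 580,027,113.43 × 0.68612 = BRL 397,968,203.07

BRL 397,968,203.07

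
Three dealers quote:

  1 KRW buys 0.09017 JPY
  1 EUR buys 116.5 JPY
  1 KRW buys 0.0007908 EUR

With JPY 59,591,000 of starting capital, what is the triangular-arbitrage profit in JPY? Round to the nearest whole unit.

Profitable loop is JPY → KRW → EUR → JPY:
JPY 59,591,000 ÷ 0.09017 = KRW 660,873,905
KRW 660,873,905 × 0.0007908 = EUR 522,619.08
EUR 522,619.08 × 116.5 = JPY 60,885,123
Profit = JPY 60,885,123 − JPY 59,591,000

Profit: JPY 1,294,123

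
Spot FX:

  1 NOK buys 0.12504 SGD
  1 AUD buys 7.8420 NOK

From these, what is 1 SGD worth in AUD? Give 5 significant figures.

SGD/AUD = 1.0198

1 SGD ÷ 0.12504 = 7.99744 NOK
7.99744 NOK ÷ 7.8420 = 1.01982 AUD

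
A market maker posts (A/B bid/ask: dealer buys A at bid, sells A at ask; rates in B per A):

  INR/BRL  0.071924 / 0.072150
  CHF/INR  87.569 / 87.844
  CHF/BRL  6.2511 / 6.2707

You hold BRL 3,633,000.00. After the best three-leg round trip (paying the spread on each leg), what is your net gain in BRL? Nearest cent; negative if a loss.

Net profit: BRL 15,997.76

Best loop BRL → CHF → INR → BRL:
BRL 3,633,000.00 ÷ 6.2707 (buy CHF at ask) = CHF 579,361.16
CHF 579,361.16 × 87.569 (sell CHF at bid) = INR 50,734,077.06
INR 50,734,077.06 × 0.071924 (sell INR at bid) = BRL 3,648,997.76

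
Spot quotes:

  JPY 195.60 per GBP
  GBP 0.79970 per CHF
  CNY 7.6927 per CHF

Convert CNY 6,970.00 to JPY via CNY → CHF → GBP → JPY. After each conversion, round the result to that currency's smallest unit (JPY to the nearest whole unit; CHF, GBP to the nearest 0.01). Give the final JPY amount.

CNY 6,970.00 ÷ 7.6927 = CHF 906.05
CHF 906.05 × 0.79970 = GBP 724.57
GBP 724.57 × 195.60 = JPY 141,726

JPY 141,726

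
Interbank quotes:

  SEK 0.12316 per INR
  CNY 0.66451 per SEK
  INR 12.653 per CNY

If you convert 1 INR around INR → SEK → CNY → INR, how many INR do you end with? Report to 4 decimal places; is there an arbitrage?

1.0355 (arbitrage exists)

Around INR → SEK → CNY → INR: 1 × 0.12316 × 0.66451 × 12.653 = 1.035535
Product > 1; profitable direction is INR → SEK → CNY → INR.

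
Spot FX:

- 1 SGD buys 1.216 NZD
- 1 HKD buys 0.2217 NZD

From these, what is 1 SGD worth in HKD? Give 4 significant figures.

1 SGD × 1.216 = 1.216 NZD
1.216 NZD ÷ 0.2217 = 5.48489 HKD

SGD/HKD = 5.485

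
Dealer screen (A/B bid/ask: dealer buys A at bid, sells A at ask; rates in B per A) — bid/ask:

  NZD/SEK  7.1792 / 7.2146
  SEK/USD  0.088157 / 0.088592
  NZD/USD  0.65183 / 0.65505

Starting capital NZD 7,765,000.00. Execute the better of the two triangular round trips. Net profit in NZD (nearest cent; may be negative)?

Best loop NZD → USD → SEK → NZD:
NZD 7,765,000.00 × 0.65183 (sell NZD at bid) = USD 5,061,459.95
USD 5,061,459.95 ÷ 0.088592 (buy SEK at ask) = SEK 57,132,246.14
SEK 57,132,246.14 ÷ 7.2146 (buy NZD at ask) = NZD 7,918,976.26

Net profit: NZD 153,976.26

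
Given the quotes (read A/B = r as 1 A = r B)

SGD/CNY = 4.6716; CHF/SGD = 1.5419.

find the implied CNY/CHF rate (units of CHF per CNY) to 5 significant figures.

1 CNY ÷ 4.6716 = 0.214059 SGD
0.214059 SGD ÷ 1.5419 = 0.138828 CHF

CNY/CHF = 0.13883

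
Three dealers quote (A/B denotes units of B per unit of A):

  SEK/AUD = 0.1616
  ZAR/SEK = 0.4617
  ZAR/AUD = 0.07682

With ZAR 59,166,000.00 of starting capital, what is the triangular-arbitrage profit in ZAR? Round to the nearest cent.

Profit: ZAR 1,751,950.13

Profitable loop is ZAR → AUD → SEK → ZAR:
ZAR 59,166,000.00 × 0.07682 = AUD 4,545,132.12
AUD 4,545,132.12 ÷ 0.1616 = SEK 28,125,817.57
SEK 28,125,817.57 ÷ 0.4617 = ZAR 60,917,950.13
Profit = ZAR 60,917,950.13 − ZAR 59,166,000.00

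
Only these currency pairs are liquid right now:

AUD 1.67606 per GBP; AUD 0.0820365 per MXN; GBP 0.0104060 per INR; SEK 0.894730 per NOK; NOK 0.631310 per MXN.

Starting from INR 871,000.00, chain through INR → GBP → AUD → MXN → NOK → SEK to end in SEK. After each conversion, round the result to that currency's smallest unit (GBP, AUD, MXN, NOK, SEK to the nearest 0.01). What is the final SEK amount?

INR 871,000.00 × 0.0104060 = GBP 9,063.63
GBP 9,063.63 × 1.67606 = AUD 15,191.19
AUD 15,191.19 ÷ 0.0820365 = MXN 185,175.99
MXN 185,175.99 × 0.631310 = NOK 116,903.45
NOK 116,903.45 × 0.894730 = SEK 104,597.02

SEK 104,597.02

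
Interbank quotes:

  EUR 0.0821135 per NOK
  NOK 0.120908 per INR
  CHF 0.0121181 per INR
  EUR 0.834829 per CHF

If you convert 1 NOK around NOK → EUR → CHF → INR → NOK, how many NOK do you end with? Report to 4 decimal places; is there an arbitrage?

0.9814 (arbitrage exists)

Around NOK → EUR → CHF → INR → NOK: 1 × 0.0821135 ÷ 0.834829 ÷ 0.0121181 × 0.120908 = 0.981381
Product < 1; profitable direction is NOK → INR → CHF → EUR → NOK.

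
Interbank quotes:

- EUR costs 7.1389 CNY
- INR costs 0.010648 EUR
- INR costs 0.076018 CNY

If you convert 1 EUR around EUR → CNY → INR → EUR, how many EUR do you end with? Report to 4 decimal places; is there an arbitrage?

Around EUR → CNY → INR → EUR: 1 × 7.1389 ÷ 0.076018 × 0.010648 = 0.999961
Product ≈ 1 (deviation 0.004%, within rounding noise).

1.0000 (no arbitrage)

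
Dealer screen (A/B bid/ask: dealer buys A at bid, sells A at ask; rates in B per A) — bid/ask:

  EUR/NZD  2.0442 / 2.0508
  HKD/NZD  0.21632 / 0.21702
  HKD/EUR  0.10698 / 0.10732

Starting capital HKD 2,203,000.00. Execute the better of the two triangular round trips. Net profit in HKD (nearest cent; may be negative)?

Net profit: HKD 16,937.34

Best loop HKD → EUR → NZD → HKD:
HKD 2,203,000.00 × 0.10698 (sell HKD at bid) = EUR 235,676.94
EUR 235,676.94 × 2.0442 (sell EUR at bid) = NZD 481,770.80
NZD 481,770.80 ÷ 0.21702 (buy HKD at ask) = HKD 2,219,937.34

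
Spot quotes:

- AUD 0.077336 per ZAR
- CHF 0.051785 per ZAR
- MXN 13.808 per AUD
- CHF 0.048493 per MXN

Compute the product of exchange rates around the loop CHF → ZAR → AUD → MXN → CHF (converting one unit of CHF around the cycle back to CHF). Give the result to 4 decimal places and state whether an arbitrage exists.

Around CHF → ZAR → AUD → MXN → CHF: 1 ÷ 0.051785 × 0.077336 × 13.808 × 0.048493 = 0.999971
Product ≈ 1 (deviation 0.003%, within rounding noise).

1.0000 (no arbitrage)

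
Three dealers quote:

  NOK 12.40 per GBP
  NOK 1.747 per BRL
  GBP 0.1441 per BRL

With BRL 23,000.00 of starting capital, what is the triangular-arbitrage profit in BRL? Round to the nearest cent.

Profitable loop is BRL → GBP → NOK → BRL:
BRL 23,000.00 × 0.1441 = GBP 3,314.30
GBP 3,314.30 × 12.40 = NOK 41,097.32
NOK 41,097.32 ÷ 1.747 = BRL 23,524.51
Profit = BRL 23,524.51 − BRL 23,000.00

Profit: BRL 524.51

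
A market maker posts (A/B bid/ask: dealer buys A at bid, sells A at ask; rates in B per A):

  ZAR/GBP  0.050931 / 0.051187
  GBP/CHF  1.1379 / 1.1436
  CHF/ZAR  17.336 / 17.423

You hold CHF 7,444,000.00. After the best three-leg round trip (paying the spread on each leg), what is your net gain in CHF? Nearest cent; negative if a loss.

Best loop CHF → ZAR → GBP → CHF:
CHF 7,444,000.00 × 17.336 (sell CHF at bid) = ZAR 129,049,184.00
ZAR 129,049,184.00 × 0.050931 (sell ZAR at bid) = GBP 6,572,603.99
GBP 6,572,603.99 × 1.1379 (sell GBP at bid) = CHF 7,478,966.08

Net profit: CHF 34,966.08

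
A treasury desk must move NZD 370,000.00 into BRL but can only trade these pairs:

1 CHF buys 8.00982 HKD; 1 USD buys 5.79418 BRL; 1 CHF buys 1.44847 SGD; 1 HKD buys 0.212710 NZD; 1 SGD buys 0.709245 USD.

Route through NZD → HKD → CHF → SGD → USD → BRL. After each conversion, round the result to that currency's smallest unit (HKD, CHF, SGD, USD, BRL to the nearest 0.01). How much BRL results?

NZD 370,000.00 ÷ 0.212710 = HKD 1,739,457.48
HKD 1,739,457.48 ÷ 8.00982 = CHF 217,165.61
CHF 217,165.61 × 1.44847 = SGD 314,557.87
SGD 314,557.87 × 0.709245 = USD 223,098.60
USD 223,098.60 × 5.79418 = BRL 1,292,673.45

BRL 1,292,673.45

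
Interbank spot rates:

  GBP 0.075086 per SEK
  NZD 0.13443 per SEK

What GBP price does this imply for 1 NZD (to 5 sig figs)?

NZD/GBP = 0.55855

1 NZD ÷ 0.13443 = 7.43882 SEK
7.43882 SEK × 0.075086 = 0.558551 GBP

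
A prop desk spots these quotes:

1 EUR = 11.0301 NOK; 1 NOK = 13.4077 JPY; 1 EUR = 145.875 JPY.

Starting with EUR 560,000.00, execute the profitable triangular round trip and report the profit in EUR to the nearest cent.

Profit: EUR 7,728.76

Profitable loop is EUR → NOK → JPY → EUR:
EUR 560,000.00 × 11.0301 = NOK 6,176,856.00
NOK 6,176,856.00 × 13.4077 = JPY 82,817,432
JPY 82,817,432 ÷ 145.875 = EUR 567,728.76
Profit = EUR 567,728.76 − EUR 560,000.00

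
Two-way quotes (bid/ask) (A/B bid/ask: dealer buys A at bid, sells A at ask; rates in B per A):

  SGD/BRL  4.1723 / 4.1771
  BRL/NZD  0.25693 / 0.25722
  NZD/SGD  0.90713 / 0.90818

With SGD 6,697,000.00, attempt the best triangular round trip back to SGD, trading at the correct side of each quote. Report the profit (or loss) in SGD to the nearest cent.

Net profit: SGD 166,233.25

Best loop SGD → NZD → BRL → SGD:
SGD 6,697,000.00 ÷ 0.90818 (buy NZD at ask) = NZD 7,374,088.84
NZD 7,374,088.84 ÷ 0.25722 (buy BRL at ask) = BRL 28,668,411.62
BRL 28,668,411.62 ÷ 4.1771 (buy SGD at ask) = SGD 6,863,233.25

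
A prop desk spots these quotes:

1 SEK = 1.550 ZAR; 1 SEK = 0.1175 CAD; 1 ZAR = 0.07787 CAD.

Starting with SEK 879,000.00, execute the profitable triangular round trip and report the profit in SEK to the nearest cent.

Profit: SEK 23,927.50

Profitable loop is SEK → ZAR → CAD → SEK:
SEK 879,000.00 × 1.550 = ZAR 1,362,450.00
ZAR 1,362,450.00 × 0.07787 = CAD 106,093.98
CAD 106,093.98 ÷ 0.1175 = SEK 902,927.50
Profit = SEK 902,927.50 − SEK 879,000.00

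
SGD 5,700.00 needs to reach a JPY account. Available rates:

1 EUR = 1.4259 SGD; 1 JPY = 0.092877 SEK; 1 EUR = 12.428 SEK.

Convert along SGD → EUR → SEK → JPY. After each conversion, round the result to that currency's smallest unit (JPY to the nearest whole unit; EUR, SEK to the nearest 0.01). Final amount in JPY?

JPY 534,908

SGD 5,700.00 ÷ 1.4259 = EUR 3,997.48
EUR 3,997.48 × 12.428 = SEK 49,680.68
SEK 49,680.68 ÷ 0.092877 = JPY 534,908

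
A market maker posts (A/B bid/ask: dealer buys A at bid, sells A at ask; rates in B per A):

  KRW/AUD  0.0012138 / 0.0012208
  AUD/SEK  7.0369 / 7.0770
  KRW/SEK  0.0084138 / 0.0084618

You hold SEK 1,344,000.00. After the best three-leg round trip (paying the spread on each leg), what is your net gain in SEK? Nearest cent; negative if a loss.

Best loop SEK → KRW → AUD → SEK:
SEK 1,344,000.00 ÷ 0.0084618 (buy KRW at ask) = KRW 158,831,454
KRW 158,831,454 × 0.0012138 (sell KRW at bid) = AUD 192,789.62
AUD 192,789.62 × 7.0369 (sell AUD at bid) = SEK 1,356,641.27

Net profit: SEK 12,641.27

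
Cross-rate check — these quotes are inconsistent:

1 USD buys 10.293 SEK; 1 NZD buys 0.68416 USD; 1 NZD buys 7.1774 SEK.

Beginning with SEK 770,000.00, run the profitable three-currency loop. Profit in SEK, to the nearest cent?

Profit: SEK 14,798.61

Profitable loop is SEK → USD → NZD → SEK:
SEK 770,000.00 ÷ 10.293 = USD 74,808.12
USD 74,808.12 ÷ 0.68416 = NZD 109,343.02
NZD 109,343.02 × 7.1774 = SEK 784,798.61
Profit = SEK 784,798.61 − SEK 770,000.00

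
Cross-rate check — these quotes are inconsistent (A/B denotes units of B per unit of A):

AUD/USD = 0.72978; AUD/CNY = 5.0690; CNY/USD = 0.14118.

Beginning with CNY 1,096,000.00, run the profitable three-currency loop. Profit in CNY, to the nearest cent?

Profitable loop is CNY → AUD → USD → CNY:
CNY 1,096,000.00 ÷ 5.0690 = AUD 216,216.22
AUD 216,216.22 × 0.72978 = USD 157,790.27
USD 157,790.27 ÷ 0.14118 = CNY 1,117,653.14
Profit = CNY 1,117,653.14 − CNY 1,096,000.00

Profit: CNY 21,653.14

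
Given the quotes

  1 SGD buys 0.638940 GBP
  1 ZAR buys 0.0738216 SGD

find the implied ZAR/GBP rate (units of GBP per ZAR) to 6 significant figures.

1 ZAR × 0.0738216 = 0.0738216 SGD
0.0738216 SGD × 0.638940 = 0.0471676 GBP

ZAR/GBP = 0.0471676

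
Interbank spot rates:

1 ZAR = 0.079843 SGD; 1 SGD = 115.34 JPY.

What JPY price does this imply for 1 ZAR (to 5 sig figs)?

ZAR/JPY = 9.2091

1 ZAR × 0.079843 = 0.079843 SGD
0.079843 SGD × 115.34 = 9.20909 JPY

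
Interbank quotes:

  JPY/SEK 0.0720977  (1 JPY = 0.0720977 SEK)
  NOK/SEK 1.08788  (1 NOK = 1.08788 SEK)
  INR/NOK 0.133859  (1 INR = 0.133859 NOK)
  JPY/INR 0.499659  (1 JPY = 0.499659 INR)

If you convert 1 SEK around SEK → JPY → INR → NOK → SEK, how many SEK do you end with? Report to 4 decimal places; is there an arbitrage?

1.0092 (arbitrage exists)

Around SEK → JPY → INR → NOK → SEK: 1 ÷ 0.0720977 × 0.499659 × 0.133859 × 1.08788 = 1.009208
Product > 1; profitable direction is SEK → JPY → INR → NOK → SEK.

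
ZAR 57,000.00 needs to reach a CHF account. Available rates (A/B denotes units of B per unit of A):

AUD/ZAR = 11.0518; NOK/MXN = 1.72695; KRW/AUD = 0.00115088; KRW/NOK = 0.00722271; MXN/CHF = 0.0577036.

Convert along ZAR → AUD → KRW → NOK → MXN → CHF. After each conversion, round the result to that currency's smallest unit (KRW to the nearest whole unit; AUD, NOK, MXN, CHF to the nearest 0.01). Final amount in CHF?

ZAR 57,000.00 ÷ 11.0518 = AUD 5,157.53
AUD 5,157.53 ÷ 0.00115088 = KRW 4,481,379
KRW 4,481,379 × 0.00722271 = NOK 32,367.70
NOK 32,367.70 × 1.72695 = MXN 55,897.40
MXN 55,897.40 × 0.0577036 = CHF 3,225.48

CHF 3,225.48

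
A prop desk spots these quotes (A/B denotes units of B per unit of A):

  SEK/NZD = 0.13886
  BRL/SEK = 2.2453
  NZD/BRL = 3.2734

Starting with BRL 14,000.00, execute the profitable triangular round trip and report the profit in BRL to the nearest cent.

Profit: BRL 288.24

Profitable loop is BRL → SEK → NZD → BRL:
BRL 14,000.00 × 2.2453 = SEK 31,434.20
SEK 31,434.20 × 0.13886 = NZD 4,364.95
NZD 4,364.95 × 3.2734 = BRL 14,288.24
Profit = BRL 14,288.24 − BRL 14,000.00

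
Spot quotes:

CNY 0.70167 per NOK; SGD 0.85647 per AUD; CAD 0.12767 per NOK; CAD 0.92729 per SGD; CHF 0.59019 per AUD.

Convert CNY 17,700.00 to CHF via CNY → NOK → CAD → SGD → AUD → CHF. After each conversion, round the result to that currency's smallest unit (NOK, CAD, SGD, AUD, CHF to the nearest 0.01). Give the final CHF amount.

CHF 2,393.28

CNY 17,700.00 ÷ 0.70167 = NOK 25,225.53
NOK 25,225.53 × 0.12767 = CAD 3,220.54
CAD 3,220.54 ÷ 0.92729 = SGD 3,473.07
SGD 3,473.07 ÷ 0.85647 = AUD 4,055.10
AUD 4,055.10 × 0.59019 = CHF 2,393.28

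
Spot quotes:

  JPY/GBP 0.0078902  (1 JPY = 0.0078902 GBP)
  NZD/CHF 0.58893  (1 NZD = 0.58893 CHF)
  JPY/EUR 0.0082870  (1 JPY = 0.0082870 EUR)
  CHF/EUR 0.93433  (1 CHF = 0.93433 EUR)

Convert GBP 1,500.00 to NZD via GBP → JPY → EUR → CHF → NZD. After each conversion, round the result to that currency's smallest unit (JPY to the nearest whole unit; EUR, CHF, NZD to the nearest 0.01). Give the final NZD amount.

GBP 1,500.00 ÷ 0.0078902 = JPY 190,109
JPY 190,109 × 0.0082870 = EUR 1,575.43
EUR 1,575.43 ÷ 0.93433 = CHF 1,686.16
CHF 1,686.16 ÷ 0.58893 = NZD 2,863.09

NZD 2,863.09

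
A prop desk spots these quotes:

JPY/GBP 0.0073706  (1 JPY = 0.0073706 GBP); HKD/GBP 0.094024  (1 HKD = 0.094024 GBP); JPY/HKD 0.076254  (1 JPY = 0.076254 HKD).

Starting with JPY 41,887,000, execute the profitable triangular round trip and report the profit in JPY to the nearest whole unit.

Profit: JPY 1,173,666

Profitable loop is JPY → GBP → HKD → JPY:
JPY 41,887,000 × 0.0073706 = GBP 308,732.32
GBP 308,732.32 ÷ 0.094024 = HKD 3,283,548.05
HKD 3,283,548.05 ÷ 0.076254 = JPY 43,060,666
Profit = JPY 43,060,666 − JPY 41,887,000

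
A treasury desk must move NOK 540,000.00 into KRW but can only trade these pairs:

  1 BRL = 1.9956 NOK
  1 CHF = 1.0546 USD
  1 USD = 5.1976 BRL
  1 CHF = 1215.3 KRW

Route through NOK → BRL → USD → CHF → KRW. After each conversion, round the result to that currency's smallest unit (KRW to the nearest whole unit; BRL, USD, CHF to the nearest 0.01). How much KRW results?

NOK 540,000.00 ÷ 1.9956 = BRL 270,595.31
BRL 270,595.31 ÷ 5.1976 = USD 52,061.59
USD 52,061.59 ÷ 1.0546 = CHF 49,366.20
CHF 49,366.20 × 1215.3 = KRW 59,994,743

KRW 59,994,743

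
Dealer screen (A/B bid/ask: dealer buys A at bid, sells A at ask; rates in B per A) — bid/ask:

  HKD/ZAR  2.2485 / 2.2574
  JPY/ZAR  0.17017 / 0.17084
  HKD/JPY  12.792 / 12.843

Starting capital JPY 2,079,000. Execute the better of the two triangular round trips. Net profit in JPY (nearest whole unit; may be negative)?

Net profit: JPY 51,548

Best loop JPY → HKD → ZAR → JPY:
JPY 2,079,000 ÷ 12.843 (buy HKD at ask) = HKD 161,878.07
HKD 161,878.07 × 2.2485 (sell HKD at bid) = ZAR 363,982.83
ZAR 363,982.83 ÷ 0.17084 (buy JPY at ask) = JPY 2,130,548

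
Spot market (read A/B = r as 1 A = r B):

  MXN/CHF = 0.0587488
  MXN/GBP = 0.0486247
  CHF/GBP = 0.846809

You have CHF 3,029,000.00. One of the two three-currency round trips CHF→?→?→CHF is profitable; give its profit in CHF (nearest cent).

Profit: CHF 70,037.30

Profitable loop is CHF → GBP → MXN → CHF:
CHF 3,029,000.00 × 0.846809 = GBP 2,564,984.46
GBP 2,564,984.46 ÷ 0.0486247 = MXN 52,750,648.56
MXN 52,750,648.56 × 0.0587488 = CHF 3,099,037.30
Profit = CHF 3,099,037.30 − CHF 3,029,000.00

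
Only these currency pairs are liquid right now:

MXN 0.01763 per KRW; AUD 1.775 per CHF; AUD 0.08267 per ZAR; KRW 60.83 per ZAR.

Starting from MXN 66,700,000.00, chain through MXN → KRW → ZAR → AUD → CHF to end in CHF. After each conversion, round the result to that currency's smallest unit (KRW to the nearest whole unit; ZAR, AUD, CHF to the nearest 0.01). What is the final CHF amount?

MXN 66,700,000.00 ÷ 0.01763 = KRW 3,783,323,880
KRW 3,783,323,880 ÷ 60.83 = ZAR 62,195,033.37
ZAR 62,195,033.37 × 0.08267 = AUD 5,141,663.41
AUD 5,141,663.41 ÷ 1.775 = CHF 2,896,711.78

CHF 2,896,711.78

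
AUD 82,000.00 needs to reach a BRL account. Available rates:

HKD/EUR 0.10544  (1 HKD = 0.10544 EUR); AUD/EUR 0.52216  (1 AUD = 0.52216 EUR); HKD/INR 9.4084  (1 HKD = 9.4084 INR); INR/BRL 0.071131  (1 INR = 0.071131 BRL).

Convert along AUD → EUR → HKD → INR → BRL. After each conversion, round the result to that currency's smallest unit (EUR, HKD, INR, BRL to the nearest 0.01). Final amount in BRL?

BRL 271,760.75

AUD 82,000.00 × 0.52216 = EUR 42,817.12
EUR 42,817.12 ÷ 0.10544 = HKD 406,080.42
HKD 406,080.42 × 9.4084 = INR 3,820,567.02
INR 3,820,567.02 × 0.071131 = BRL 271,760.75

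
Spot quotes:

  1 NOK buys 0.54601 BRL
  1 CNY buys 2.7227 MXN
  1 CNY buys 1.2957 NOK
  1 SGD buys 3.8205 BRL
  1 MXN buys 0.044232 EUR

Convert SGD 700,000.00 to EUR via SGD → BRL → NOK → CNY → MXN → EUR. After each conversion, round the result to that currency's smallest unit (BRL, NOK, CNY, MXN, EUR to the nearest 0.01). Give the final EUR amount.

SGD 700,000.00 × 3.8205 = BRL 2,674,350.00
BRL 2,674,350.00 ÷ 0.54601 = NOK 4,897,987.22
NOK 4,897,987.22 ÷ 1.2957 = CNY 3,780,186.17
CNY 3,780,186.17 × 2.7227 = MXN 10,292,312.89
MXN 10,292,312.89 × 0.044232 = EUR 455,249.58

EUR 455,249.58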